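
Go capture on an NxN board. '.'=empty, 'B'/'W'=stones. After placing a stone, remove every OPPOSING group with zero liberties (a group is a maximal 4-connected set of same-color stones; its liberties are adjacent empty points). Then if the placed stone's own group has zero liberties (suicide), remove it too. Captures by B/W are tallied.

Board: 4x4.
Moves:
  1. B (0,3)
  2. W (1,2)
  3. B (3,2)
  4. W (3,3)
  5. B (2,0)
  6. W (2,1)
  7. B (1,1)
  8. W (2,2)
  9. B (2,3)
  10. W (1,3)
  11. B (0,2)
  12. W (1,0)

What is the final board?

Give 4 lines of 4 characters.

Answer: ..BB
WBWW
BWWB
..B.

Derivation:
Move 1: B@(0,3) -> caps B=0 W=0
Move 2: W@(1,2) -> caps B=0 W=0
Move 3: B@(3,2) -> caps B=0 W=0
Move 4: W@(3,3) -> caps B=0 W=0
Move 5: B@(2,0) -> caps B=0 W=0
Move 6: W@(2,1) -> caps B=0 W=0
Move 7: B@(1,1) -> caps B=0 W=0
Move 8: W@(2,2) -> caps B=0 W=0
Move 9: B@(2,3) -> caps B=1 W=0
Move 10: W@(1,3) -> caps B=1 W=0
Move 11: B@(0,2) -> caps B=1 W=0
Move 12: W@(1,0) -> caps B=1 W=0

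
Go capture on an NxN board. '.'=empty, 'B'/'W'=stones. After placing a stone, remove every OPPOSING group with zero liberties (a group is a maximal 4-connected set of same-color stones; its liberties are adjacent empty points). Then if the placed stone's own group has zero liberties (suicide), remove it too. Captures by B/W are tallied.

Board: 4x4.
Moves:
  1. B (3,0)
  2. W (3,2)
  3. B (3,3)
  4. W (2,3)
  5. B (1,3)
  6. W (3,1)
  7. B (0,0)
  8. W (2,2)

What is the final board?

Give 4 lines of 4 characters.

Move 1: B@(3,0) -> caps B=0 W=0
Move 2: W@(3,2) -> caps B=0 W=0
Move 3: B@(3,3) -> caps B=0 W=0
Move 4: W@(2,3) -> caps B=0 W=1
Move 5: B@(1,3) -> caps B=0 W=1
Move 6: W@(3,1) -> caps B=0 W=1
Move 7: B@(0,0) -> caps B=0 W=1
Move 8: W@(2,2) -> caps B=0 W=1

Answer: B...
...B
..WW
BWW.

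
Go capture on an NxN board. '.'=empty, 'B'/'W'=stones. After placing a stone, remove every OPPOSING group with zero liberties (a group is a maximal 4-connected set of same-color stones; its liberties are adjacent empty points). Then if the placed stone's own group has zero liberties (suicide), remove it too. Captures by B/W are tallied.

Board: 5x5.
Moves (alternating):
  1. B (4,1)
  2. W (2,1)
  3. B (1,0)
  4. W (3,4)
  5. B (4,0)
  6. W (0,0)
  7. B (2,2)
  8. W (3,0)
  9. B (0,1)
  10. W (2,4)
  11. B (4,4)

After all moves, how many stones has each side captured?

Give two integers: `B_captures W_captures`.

Answer: 1 0

Derivation:
Move 1: B@(4,1) -> caps B=0 W=0
Move 2: W@(2,1) -> caps B=0 W=0
Move 3: B@(1,0) -> caps B=0 W=0
Move 4: W@(3,4) -> caps B=0 W=0
Move 5: B@(4,0) -> caps B=0 W=0
Move 6: W@(0,0) -> caps B=0 W=0
Move 7: B@(2,2) -> caps B=0 W=0
Move 8: W@(3,0) -> caps B=0 W=0
Move 9: B@(0,1) -> caps B=1 W=0
Move 10: W@(2,4) -> caps B=1 W=0
Move 11: B@(4,4) -> caps B=1 W=0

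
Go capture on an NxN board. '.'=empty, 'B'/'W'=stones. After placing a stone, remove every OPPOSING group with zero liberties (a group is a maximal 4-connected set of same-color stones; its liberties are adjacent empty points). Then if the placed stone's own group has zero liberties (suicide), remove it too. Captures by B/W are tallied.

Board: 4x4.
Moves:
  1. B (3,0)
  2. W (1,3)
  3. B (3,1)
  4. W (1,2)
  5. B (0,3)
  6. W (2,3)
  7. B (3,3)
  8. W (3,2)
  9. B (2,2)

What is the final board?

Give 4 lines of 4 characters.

Move 1: B@(3,0) -> caps B=0 W=0
Move 2: W@(1,3) -> caps B=0 W=0
Move 3: B@(3,1) -> caps B=0 W=0
Move 4: W@(1,2) -> caps B=0 W=0
Move 5: B@(0,3) -> caps B=0 W=0
Move 6: W@(2,3) -> caps B=0 W=0
Move 7: B@(3,3) -> caps B=0 W=0
Move 8: W@(3,2) -> caps B=0 W=1
Move 9: B@(2,2) -> caps B=0 W=1

Answer: ...B
..WW
..BW
BBW.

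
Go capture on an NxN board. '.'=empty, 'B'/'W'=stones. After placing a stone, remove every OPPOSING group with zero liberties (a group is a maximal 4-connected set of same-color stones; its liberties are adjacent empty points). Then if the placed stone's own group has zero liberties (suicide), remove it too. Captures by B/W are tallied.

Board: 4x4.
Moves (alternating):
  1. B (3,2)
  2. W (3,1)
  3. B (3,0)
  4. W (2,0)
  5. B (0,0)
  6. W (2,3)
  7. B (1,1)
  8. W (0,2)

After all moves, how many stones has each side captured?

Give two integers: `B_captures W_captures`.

Answer: 0 1

Derivation:
Move 1: B@(3,2) -> caps B=0 W=0
Move 2: W@(3,1) -> caps B=0 W=0
Move 3: B@(3,0) -> caps B=0 W=0
Move 4: W@(2,0) -> caps B=0 W=1
Move 5: B@(0,0) -> caps B=0 W=1
Move 6: W@(2,3) -> caps B=0 W=1
Move 7: B@(1,1) -> caps B=0 W=1
Move 8: W@(0,2) -> caps B=0 W=1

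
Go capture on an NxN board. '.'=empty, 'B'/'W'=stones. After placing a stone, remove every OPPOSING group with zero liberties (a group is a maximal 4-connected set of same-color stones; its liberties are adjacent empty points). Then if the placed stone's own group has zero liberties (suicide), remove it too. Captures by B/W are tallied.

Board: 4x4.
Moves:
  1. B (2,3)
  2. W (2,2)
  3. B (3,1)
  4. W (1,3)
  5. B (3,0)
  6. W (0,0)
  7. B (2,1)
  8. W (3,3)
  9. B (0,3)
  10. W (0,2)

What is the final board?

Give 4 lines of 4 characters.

Answer: W.W.
...W
.BW.
BB.W

Derivation:
Move 1: B@(2,3) -> caps B=0 W=0
Move 2: W@(2,2) -> caps B=0 W=0
Move 3: B@(3,1) -> caps B=0 W=0
Move 4: W@(1,3) -> caps B=0 W=0
Move 5: B@(3,0) -> caps B=0 W=0
Move 6: W@(0,0) -> caps B=0 W=0
Move 7: B@(2,1) -> caps B=0 W=0
Move 8: W@(3,3) -> caps B=0 W=1
Move 9: B@(0,3) -> caps B=0 W=1
Move 10: W@(0,2) -> caps B=0 W=2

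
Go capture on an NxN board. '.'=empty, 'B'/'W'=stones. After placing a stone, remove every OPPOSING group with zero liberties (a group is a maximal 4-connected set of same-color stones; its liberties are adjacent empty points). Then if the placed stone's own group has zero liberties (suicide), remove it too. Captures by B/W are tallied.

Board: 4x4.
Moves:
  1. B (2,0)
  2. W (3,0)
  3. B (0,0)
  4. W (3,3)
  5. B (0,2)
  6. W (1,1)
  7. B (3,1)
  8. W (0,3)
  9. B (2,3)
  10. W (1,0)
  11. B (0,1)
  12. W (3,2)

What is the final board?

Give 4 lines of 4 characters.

Answer: BBBW
WW..
B..B
.BWW

Derivation:
Move 1: B@(2,0) -> caps B=0 W=0
Move 2: W@(3,0) -> caps B=0 W=0
Move 3: B@(0,0) -> caps B=0 W=0
Move 4: W@(3,3) -> caps B=0 W=0
Move 5: B@(0,2) -> caps B=0 W=0
Move 6: W@(1,1) -> caps B=0 W=0
Move 7: B@(3,1) -> caps B=1 W=0
Move 8: W@(0,3) -> caps B=1 W=0
Move 9: B@(2,3) -> caps B=1 W=0
Move 10: W@(1,0) -> caps B=1 W=0
Move 11: B@(0,1) -> caps B=1 W=0
Move 12: W@(3,2) -> caps B=1 W=0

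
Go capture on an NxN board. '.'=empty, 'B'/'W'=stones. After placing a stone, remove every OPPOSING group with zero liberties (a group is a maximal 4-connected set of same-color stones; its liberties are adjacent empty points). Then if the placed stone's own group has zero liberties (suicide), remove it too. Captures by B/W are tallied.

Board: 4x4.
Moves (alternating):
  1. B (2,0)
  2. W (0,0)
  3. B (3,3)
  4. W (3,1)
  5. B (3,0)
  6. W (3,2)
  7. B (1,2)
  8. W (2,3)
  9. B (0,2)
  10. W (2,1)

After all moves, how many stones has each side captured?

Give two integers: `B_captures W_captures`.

Move 1: B@(2,0) -> caps B=0 W=0
Move 2: W@(0,0) -> caps B=0 W=0
Move 3: B@(3,3) -> caps B=0 W=0
Move 4: W@(3,1) -> caps B=0 W=0
Move 5: B@(3,0) -> caps B=0 W=0
Move 6: W@(3,2) -> caps B=0 W=0
Move 7: B@(1,2) -> caps B=0 W=0
Move 8: W@(2,3) -> caps B=0 W=1
Move 9: B@(0,2) -> caps B=0 W=1
Move 10: W@(2,1) -> caps B=0 W=1

Answer: 0 1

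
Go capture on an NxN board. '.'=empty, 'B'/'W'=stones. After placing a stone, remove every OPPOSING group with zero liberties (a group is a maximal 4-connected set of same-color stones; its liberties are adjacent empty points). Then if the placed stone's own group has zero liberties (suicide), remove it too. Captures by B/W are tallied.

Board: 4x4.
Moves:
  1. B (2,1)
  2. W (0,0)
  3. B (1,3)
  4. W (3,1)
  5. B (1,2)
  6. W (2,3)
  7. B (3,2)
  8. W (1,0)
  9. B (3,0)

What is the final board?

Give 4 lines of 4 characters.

Answer: W...
W.BB
.B.W
B.B.

Derivation:
Move 1: B@(2,1) -> caps B=0 W=0
Move 2: W@(0,0) -> caps B=0 W=0
Move 3: B@(1,3) -> caps B=0 W=0
Move 4: W@(3,1) -> caps B=0 W=0
Move 5: B@(1,2) -> caps B=0 W=0
Move 6: W@(2,3) -> caps B=0 W=0
Move 7: B@(3,2) -> caps B=0 W=0
Move 8: W@(1,0) -> caps B=0 W=0
Move 9: B@(3,0) -> caps B=1 W=0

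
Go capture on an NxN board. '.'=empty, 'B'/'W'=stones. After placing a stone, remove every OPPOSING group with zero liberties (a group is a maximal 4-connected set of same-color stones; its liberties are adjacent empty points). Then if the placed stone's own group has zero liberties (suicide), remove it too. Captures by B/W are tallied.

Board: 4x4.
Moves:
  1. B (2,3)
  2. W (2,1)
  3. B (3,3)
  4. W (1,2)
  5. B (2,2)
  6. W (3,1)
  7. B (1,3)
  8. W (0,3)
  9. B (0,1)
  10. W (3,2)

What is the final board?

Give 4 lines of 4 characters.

Move 1: B@(2,3) -> caps B=0 W=0
Move 2: W@(2,1) -> caps B=0 W=0
Move 3: B@(3,3) -> caps B=0 W=0
Move 4: W@(1,2) -> caps B=0 W=0
Move 5: B@(2,2) -> caps B=0 W=0
Move 6: W@(3,1) -> caps B=0 W=0
Move 7: B@(1,3) -> caps B=0 W=0
Move 8: W@(0,3) -> caps B=0 W=0
Move 9: B@(0,1) -> caps B=0 W=0
Move 10: W@(3,2) -> caps B=0 W=4

Answer: .B.W
..W.
.W..
.WW.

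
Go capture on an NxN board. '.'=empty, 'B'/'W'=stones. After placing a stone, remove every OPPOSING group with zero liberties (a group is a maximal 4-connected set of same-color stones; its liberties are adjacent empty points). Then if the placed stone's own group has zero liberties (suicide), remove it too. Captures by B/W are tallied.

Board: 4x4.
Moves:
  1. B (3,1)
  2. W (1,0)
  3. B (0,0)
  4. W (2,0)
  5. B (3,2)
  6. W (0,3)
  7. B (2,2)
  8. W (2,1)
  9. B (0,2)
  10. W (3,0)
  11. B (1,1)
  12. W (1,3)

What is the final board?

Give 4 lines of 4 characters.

Move 1: B@(3,1) -> caps B=0 W=0
Move 2: W@(1,0) -> caps B=0 W=0
Move 3: B@(0,0) -> caps B=0 W=0
Move 4: W@(2,0) -> caps B=0 W=0
Move 5: B@(3,2) -> caps B=0 W=0
Move 6: W@(0,3) -> caps B=0 W=0
Move 7: B@(2,2) -> caps B=0 W=0
Move 8: W@(2,1) -> caps B=0 W=0
Move 9: B@(0,2) -> caps B=0 W=0
Move 10: W@(3,0) -> caps B=0 W=0
Move 11: B@(1,1) -> caps B=4 W=0
Move 12: W@(1,3) -> caps B=4 W=0

Answer: B.BW
.B.W
..B.
.BB.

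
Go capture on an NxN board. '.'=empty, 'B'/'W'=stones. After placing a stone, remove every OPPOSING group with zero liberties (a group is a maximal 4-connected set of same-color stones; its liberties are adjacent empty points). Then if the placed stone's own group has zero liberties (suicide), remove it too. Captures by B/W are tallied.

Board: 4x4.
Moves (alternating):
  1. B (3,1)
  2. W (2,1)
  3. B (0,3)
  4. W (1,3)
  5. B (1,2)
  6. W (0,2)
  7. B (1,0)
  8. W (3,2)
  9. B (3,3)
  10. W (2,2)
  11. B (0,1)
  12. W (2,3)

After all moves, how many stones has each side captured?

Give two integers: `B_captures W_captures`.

Answer: 0 2

Derivation:
Move 1: B@(3,1) -> caps B=0 W=0
Move 2: W@(2,1) -> caps B=0 W=0
Move 3: B@(0,3) -> caps B=0 W=0
Move 4: W@(1,3) -> caps B=0 W=0
Move 5: B@(1,2) -> caps B=0 W=0
Move 6: W@(0,2) -> caps B=0 W=1
Move 7: B@(1,0) -> caps B=0 W=1
Move 8: W@(3,2) -> caps B=0 W=1
Move 9: B@(3,3) -> caps B=0 W=1
Move 10: W@(2,2) -> caps B=0 W=1
Move 11: B@(0,1) -> caps B=0 W=1
Move 12: W@(2,3) -> caps B=0 W=2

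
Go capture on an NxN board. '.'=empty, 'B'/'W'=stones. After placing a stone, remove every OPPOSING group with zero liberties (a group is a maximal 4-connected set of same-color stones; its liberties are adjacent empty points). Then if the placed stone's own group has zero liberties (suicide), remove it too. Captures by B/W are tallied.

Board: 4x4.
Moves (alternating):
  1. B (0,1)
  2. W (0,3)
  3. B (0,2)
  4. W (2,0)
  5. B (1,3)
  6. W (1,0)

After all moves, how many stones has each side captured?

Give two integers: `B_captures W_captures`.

Answer: 1 0

Derivation:
Move 1: B@(0,1) -> caps B=0 W=0
Move 2: W@(0,3) -> caps B=0 W=0
Move 3: B@(0,2) -> caps B=0 W=0
Move 4: W@(2,0) -> caps B=0 W=0
Move 5: B@(1,3) -> caps B=1 W=0
Move 6: W@(1,0) -> caps B=1 W=0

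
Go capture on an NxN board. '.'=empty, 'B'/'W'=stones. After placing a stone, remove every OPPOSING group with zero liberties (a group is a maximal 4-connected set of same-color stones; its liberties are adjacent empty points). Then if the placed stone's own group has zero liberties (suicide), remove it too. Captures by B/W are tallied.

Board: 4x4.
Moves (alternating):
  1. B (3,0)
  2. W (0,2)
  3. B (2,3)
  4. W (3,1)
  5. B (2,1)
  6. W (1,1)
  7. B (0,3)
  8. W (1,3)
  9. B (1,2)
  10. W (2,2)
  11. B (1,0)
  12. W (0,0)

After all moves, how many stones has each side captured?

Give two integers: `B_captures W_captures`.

Move 1: B@(3,0) -> caps B=0 W=0
Move 2: W@(0,2) -> caps B=0 W=0
Move 3: B@(2,3) -> caps B=0 W=0
Move 4: W@(3,1) -> caps B=0 W=0
Move 5: B@(2,1) -> caps B=0 W=0
Move 6: W@(1,1) -> caps B=0 W=0
Move 7: B@(0,3) -> caps B=0 W=0
Move 8: W@(1,3) -> caps B=0 W=1
Move 9: B@(1,2) -> caps B=0 W=1
Move 10: W@(2,2) -> caps B=0 W=2
Move 11: B@(1,0) -> caps B=0 W=2
Move 12: W@(0,0) -> caps B=0 W=2

Answer: 0 2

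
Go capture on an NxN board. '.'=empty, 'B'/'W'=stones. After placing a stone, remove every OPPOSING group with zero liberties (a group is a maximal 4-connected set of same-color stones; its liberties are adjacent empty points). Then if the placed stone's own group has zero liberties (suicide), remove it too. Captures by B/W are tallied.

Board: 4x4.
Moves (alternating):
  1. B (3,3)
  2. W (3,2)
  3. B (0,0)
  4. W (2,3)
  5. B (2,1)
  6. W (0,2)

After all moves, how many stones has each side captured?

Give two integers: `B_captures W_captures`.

Move 1: B@(3,3) -> caps B=0 W=0
Move 2: W@(3,2) -> caps B=0 W=0
Move 3: B@(0,0) -> caps B=0 W=0
Move 4: W@(2,3) -> caps B=0 W=1
Move 5: B@(2,1) -> caps B=0 W=1
Move 6: W@(0,2) -> caps B=0 W=1

Answer: 0 1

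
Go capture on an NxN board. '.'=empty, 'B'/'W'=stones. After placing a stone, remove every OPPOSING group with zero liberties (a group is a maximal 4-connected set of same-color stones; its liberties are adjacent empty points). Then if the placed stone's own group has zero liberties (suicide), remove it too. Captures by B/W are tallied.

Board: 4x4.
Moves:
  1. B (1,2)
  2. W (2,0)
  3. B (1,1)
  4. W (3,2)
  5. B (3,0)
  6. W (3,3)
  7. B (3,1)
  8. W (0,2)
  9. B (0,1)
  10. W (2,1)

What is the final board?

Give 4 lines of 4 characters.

Answer: .BW.
.BB.
WW..
..WW

Derivation:
Move 1: B@(1,2) -> caps B=0 W=0
Move 2: W@(2,0) -> caps B=0 W=0
Move 3: B@(1,1) -> caps B=0 W=0
Move 4: W@(3,2) -> caps B=0 W=0
Move 5: B@(3,0) -> caps B=0 W=0
Move 6: W@(3,3) -> caps B=0 W=0
Move 7: B@(3,1) -> caps B=0 W=0
Move 8: W@(0,2) -> caps B=0 W=0
Move 9: B@(0,1) -> caps B=0 W=0
Move 10: W@(2,1) -> caps B=0 W=2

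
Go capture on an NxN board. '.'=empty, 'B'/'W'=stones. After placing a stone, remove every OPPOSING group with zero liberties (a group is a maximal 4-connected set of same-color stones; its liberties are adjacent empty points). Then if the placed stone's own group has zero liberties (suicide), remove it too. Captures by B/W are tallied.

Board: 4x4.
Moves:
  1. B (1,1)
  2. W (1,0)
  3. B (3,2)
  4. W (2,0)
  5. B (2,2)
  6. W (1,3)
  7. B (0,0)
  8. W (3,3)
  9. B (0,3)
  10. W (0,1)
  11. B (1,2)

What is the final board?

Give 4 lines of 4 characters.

Answer: .W.B
WBBW
W.B.
..BW

Derivation:
Move 1: B@(1,1) -> caps B=0 W=0
Move 2: W@(1,0) -> caps B=0 W=0
Move 3: B@(3,2) -> caps B=0 W=0
Move 4: W@(2,0) -> caps B=0 W=0
Move 5: B@(2,2) -> caps B=0 W=0
Move 6: W@(1,3) -> caps B=0 W=0
Move 7: B@(0,0) -> caps B=0 W=0
Move 8: W@(3,3) -> caps B=0 W=0
Move 9: B@(0,3) -> caps B=0 W=0
Move 10: W@(0,1) -> caps B=0 W=1
Move 11: B@(1,2) -> caps B=0 W=1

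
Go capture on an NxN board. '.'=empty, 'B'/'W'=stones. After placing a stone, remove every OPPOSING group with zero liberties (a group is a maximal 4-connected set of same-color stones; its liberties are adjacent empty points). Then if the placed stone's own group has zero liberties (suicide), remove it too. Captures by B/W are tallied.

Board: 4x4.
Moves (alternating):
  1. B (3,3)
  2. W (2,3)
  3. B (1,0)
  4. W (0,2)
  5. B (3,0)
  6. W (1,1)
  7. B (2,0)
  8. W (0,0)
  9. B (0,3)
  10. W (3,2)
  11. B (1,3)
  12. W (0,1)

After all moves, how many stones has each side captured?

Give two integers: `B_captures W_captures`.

Answer: 0 1

Derivation:
Move 1: B@(3,3) -> caps B=0 W=0
Move 2: W@(2,3) -> caps B=0 W=0
Move 3: B@(1,0) -> caps B=0 W=0
Move 4: W@(0,2) -> caps B=0 W=0
Move 5: B@(3,0) -> caps B=0 W=0
Move 6: W@(1,1) -> caps B=0 W=0
Move 7: B@(2,0) -> caps B=0 W=0
Move 8: W@(0,0) -> caps B=0 W=0
Move 9: B@(0,3) -> caps B=0 W=0
Move 10: W@(3,2) -> caps B=0 W=1
Move 11: B@(1,3) -> caps B=0 W=1
Move 12: W@(0,1) -> caps B=0 W=1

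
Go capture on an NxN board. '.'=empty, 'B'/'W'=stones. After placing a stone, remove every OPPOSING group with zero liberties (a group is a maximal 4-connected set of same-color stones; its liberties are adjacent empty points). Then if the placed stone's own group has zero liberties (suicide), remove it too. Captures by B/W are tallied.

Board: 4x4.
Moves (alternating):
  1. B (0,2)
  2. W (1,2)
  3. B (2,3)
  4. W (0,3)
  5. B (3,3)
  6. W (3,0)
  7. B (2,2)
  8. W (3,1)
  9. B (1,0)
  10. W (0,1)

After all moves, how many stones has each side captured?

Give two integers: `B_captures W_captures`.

Answer: 0 1

Derivation:
Move 1: B@(0,2) -> caps B=0 W=0
Move 2: W@(1,2) -> caps B=0 W=0
Move 3: B@(2,3) -> caps B=0 W=0
Move 4: W@(0,3) -> caps B=0 W=0
Move 5: B@(3,3) -> caps B=0 W=0
Move 6: W@(3,0) -> caps B=0 W=0
Move 7: B@(2,2) -> caps B=0 W=0
Move 8: W@(3,1) -> caps B=0 W=0
Move 9: B@(1,0) -> caps B=0 W=0
Move 10: W@(0,1) -> caps B=0 W=1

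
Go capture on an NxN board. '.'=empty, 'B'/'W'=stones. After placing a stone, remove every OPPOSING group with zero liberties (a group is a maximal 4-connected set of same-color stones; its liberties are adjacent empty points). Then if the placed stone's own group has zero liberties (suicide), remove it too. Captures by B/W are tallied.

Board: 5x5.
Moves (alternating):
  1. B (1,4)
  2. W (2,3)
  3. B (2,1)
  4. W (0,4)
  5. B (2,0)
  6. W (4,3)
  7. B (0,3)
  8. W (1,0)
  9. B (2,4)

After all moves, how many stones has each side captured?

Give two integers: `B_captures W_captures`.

Move 1: B@(1,4) -> caps B=0 W=0
Move 2: W@(2,3) -> caps B=0 W=0
Move 3: B@(2,1) -> caps B=0 W=0
Move 4: W@(0,4) -> caps B=0 W=0
Move 5: B@(2,0) -> caps B=0 W=0
Move 6: W@(4,3) -> caps B=0 W=0
Move 7: B@(0,3) -> caps B=1 W=0
Move 8: W@(1,0) -> caps B=1 W=0
Move 9: B@(2,4) -> caps B=1 W=0

Answer: 1 0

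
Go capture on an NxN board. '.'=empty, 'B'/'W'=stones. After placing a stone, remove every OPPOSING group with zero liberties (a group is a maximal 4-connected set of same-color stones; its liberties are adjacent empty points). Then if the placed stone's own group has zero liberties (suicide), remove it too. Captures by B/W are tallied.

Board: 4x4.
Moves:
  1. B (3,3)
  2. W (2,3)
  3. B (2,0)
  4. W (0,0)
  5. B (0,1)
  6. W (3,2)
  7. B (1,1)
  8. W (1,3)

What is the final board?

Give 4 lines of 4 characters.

Answer: WB..
.B.W
B..W
..W.

Derivation:
Move 1: B@(3,3) -> caps B=0 W=0
Move 2: W@(2,3) -> caps B=0 W=0
Move 3: B@(2,0) -> caps B=0 W=0
Move 4: W@(0,0) -> caps B=0 W=0
Move 5: B@(0,1) -> caps B=0 W=0
Move 6: W@(3,2) -> caps B=0 W=1
Move 7: B@(1,1) -> caps B=0 W=1
Move 8: W@(1,3) -> caps B=0 W=1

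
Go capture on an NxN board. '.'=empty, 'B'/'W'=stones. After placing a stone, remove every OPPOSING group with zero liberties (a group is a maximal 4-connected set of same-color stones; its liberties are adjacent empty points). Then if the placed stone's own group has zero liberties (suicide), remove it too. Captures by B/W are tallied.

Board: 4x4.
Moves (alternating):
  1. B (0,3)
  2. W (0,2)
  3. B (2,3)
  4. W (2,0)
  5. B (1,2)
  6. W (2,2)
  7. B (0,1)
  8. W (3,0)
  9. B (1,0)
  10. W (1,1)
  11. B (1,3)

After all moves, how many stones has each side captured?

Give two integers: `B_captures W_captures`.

Answer: 1 0

Derivation:
Move 1: B@(0,3) -> caps B=0 W=0
Move 2: W@(0,2) -> caps B=0 W=0
Move 3: B@(2,3) -> caps B=0 W=0
Move 4: W@(2,0) -> caps B=0 W=0
Move 5: B@(1,2) -> caps B=0 W=0
Move 6: W@(2,2) -> caps B=0 W=0
Move 7: B@(0,1) -> caps B=1 W=0
Move 8: W@(3,0) -> caps B=1 W=0
Move 9: B@(1,0) -> caps B=1 W=0
Move 10: W@(1,1) -> caps B=1 W=0
Move 11: B@(1,3) -> caps B=1 W=0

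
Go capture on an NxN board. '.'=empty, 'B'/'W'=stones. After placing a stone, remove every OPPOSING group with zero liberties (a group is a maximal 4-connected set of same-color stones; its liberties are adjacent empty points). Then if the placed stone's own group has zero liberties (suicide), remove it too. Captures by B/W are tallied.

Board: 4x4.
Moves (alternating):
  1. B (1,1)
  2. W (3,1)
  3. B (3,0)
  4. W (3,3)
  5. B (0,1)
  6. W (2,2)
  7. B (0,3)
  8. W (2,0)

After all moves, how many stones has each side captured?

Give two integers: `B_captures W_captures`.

Move 1: B@(1,1) -> caps B=0 W=0
Move 2: W@(3,1) -> caps B=0 W=0
Move 3: B@(3,0) -> caps B=0 W=0
Move 4: W@(3,3) -> caps B=0 W=0
Move 5: B@(0,1) -> caps B=0 W=0
Move 6: W@(2,2) -> caps B=0 W=0
Move 7: B@(0,3) -> caps B=0 W=0
Move 8: W@(2,0) -> caps B=0 W=1

Answer: 0 1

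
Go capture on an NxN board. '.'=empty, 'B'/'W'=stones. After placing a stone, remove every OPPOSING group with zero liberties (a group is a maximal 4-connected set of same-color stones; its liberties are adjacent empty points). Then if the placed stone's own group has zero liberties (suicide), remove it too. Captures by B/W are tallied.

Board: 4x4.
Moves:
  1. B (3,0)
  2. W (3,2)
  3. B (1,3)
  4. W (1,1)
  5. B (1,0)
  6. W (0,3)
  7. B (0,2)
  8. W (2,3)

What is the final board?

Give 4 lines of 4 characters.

Move 1: B@(3,0) -> caps B=0 W=0
Move 2: W@(3,2) -> caps B=0 W=0
Move 3: B@(1,3) -> caps B=0 W=0
Move 4: W@(1,1) -> caps B=0 W=0
Move 5: B@(1,0) -> caps B=0 W=0
Move 6: W@(0,3) -> caps B=0 W=0
Move 7: B@(0,2) -> caps B=1 W=0
Move 8: W@(2,3) -> caps B=1 W=0

Answer: ..B.
BW.B
...W
B.W.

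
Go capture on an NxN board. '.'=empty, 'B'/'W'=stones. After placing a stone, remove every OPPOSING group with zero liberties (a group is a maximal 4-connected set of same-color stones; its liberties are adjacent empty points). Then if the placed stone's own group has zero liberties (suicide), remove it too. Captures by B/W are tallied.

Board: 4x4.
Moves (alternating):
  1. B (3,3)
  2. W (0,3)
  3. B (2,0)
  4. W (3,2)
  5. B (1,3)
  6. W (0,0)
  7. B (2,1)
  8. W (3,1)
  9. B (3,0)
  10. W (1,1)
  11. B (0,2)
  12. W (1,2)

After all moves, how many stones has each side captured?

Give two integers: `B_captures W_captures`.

Move 1: B@(3,3) -> caps B=0 W=0
Move 2: W@(0,3) -> caps B=0 W=0
Move 3: B@(2,0) -> caps B=0 W=0
Move 4: W@(3,2) -> caps B=0 W=0
Move 5: B@(1,3) -> caps B=0 W=0
Move 6: W@(0,0) -> caps B=0 W=0
Move 7: B@(2,1) -> caps B=0 W=0
Move 8: W@(3,1) -> caps B=0 W=0
Move 9: B@(3,0) -> caps B=0 W=0
Move 10: W@(1,1) -> caps B=0 W=0
Move 11: B@(0,2) -> caps B=1 W=0
Move 12: W@(1,2) -> caps B=1 W=0

Answer: 1 0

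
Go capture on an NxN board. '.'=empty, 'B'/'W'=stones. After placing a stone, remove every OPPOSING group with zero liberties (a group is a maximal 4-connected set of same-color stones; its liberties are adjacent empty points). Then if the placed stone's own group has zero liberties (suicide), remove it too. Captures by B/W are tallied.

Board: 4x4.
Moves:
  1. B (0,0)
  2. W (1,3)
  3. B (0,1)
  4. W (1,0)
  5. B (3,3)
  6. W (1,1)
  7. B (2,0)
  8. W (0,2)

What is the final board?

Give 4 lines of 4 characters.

Move 1: B@(0,0) -> caps B=0 W=0
Move 2: W@(1,3) -> caps B=0 W=0
Move 3: B@(0,1) -> caps B=0 W=0
Move 4: W@(1,0) -> caps B=0 W=0
Move 5: B@(3,3) -> caps B=0 W=0
Move 6: W@(1,1) -> caps B=0 W=0
Move 7: B@(2,0) -> caps B=0 W=0
Move 8: W@(0,2) -> caps B=0 W=2

Answer: ..W.
WW.W
B...
...B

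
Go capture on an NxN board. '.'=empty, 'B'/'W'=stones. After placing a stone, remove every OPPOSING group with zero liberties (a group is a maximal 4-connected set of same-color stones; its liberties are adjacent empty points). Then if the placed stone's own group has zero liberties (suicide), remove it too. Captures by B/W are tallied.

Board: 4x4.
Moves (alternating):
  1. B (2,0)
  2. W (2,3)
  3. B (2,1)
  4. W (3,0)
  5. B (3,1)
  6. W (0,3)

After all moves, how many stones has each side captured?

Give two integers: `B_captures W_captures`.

Answer: 1 0

Derivation:
Move 1: B@(2,0) -> caps B=0 W=0
Move 2: W@(2,3) -> caps B=0 W=0
Move 3: B@(2,1) -> caps B=0 W=0
Move 4: W@(3,0) -> caps B=0 W=0
Move 5: B@(3,1) -> caps B=1 W=0
Move 6: W@(0,3) -> caps B=1 W=0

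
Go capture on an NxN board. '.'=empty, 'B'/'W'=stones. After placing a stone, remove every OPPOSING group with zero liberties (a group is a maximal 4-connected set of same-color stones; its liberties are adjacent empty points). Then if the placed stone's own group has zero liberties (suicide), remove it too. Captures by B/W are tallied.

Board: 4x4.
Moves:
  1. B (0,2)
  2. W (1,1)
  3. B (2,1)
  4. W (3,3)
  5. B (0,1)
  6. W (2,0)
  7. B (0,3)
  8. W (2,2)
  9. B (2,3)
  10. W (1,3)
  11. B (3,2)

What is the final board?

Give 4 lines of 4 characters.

Move 1: B@(0,2) -> caps B=0 W=0
Move 2: W@(1,1) -> caps B=0 W=0
Move 3: B@(2,1) -> caps B=0 W=0
Move 4: W@(3,3) -> caps B=0 W=0
Move 5: B@(0,1) -> caps B=0 W=0
Move 6: W@(2,0) -> caps B=0 W=0
Move 7: B@(0,3) -> caps B=0 W=0
Move 8: W@(2,2) -> caps B=0 W=0
Move 9: B@(2,3) -> caps B=0 W=0
Move 10: W@(1,3) -> caps B=0 W=1
Move 11: B@(3,2) -> caps B=0 W=1

Answer: .BBB
.W.W
WBW.
..BW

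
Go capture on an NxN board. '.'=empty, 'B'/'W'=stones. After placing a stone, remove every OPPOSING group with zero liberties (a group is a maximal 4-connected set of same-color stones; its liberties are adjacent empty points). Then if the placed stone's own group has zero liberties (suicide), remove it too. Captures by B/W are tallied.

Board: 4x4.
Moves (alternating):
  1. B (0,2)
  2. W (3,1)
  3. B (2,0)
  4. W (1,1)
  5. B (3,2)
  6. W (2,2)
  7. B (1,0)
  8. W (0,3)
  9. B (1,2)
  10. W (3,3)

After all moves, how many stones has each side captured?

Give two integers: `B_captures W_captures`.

Move 1: B@(0,2) -> caps B=0 W=0
Move 2: W@(3,1) -> caps B=0 W=0
Move 3: B@(2,0) -> caps B=0 W=0
Move 4: W@(1,1) -> caps B=0 W=0
Move 5: B@(3,2) -> caps B=0 W=0
Move 6: W@(2,2) -> caps B=0 W=0
Move 7: B@(1,0) -> caps B=0 W=0
Move 8: W@(0,3) -> caps B=0 W=0
Move 9: B@(1,2) -> caps B=0 W=0
Move 10: W@(3,3) -> caps B=0 W=1

Answer: 0 1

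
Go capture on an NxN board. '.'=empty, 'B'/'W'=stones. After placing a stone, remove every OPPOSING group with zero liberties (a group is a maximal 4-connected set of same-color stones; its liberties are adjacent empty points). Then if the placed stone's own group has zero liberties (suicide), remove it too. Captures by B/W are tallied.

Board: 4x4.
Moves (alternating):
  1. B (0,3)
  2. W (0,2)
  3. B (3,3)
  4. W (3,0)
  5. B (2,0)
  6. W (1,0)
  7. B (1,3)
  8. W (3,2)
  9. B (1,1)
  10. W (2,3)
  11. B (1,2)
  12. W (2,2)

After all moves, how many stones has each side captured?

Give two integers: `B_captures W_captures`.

Answer: 0 1

Derivation:
Move 1: B@(0,3) -> caps B=0 W=0
Move 2: W@(0,2) -> caps B=0 W=0
Move 3: B@(3,3) -> caps B=0 W=0
Move 4: W@(3,0) -> caps B=0 W=0
Move 5: B@(2,0) -> caps B=0 W=0
Move 6: W@(1,0) -> caps B=0 W=0
Move 7: B@(1,3) -> caps B=0 W=0
Move 8: W@(3,2) -> caps B=0 W=0
Move 9: B@(1,1) -> caps B=0 W=0
Move 10: W@(2,3) -> caps B=0 W=1
Move 11: B@(1,2) -> caps B=0 W=1
Move 12: W@(2,2) -> caps B=0 W=1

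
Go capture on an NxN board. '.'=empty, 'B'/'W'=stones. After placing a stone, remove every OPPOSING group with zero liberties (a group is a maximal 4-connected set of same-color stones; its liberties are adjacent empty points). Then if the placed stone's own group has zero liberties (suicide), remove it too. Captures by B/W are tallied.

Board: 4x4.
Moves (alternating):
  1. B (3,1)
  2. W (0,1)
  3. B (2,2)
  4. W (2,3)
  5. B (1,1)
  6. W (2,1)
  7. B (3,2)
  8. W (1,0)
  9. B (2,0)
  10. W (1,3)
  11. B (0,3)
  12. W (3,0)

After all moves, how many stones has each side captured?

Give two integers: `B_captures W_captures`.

Move 1: B@(3,1) -> caps B=0 W=0
Move 2: W@(0,1) -> caps B=0 W=0
Move 3: B@(2,2) -> caps B=0 W=0
Move 4: W@(2,3) -> caps B=0 W=0
Move 5: B@(1,1) -> caps B=0 W=0
Move 6: W@(2,1) -> caps B=0 W=0
Move 7: B@(3,2) -> caps B=0 W=0
Move 8: W@(1,0) -> caps B=0 W=0
Move 9: B@(2,0) -> caps B=1 W=0
Move 10: W@(1,3) -> caps B=1 W=0
Move 11: B@(0,3) -> caps B=1 W=0
Move 12: W@(3,0) -> caps B=1 W=0

Answer: 1 0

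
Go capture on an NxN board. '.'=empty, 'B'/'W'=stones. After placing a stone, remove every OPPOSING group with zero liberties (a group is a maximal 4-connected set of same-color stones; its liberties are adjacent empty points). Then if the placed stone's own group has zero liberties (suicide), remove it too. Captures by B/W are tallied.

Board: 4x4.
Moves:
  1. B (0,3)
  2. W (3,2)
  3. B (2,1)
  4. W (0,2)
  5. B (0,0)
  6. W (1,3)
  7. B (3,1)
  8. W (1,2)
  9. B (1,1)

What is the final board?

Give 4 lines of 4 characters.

Move 1: B@(0,3) -> caps B=0 W=0
Move 2: W@(3,2) -> caps B=0 W=0
Move 3: B@(2,1) -> caps B=0 W=0
Move 4: W@(0,2) -> caps B=0 W=0
Move 5: B@(0,0) -> caps B=0 W=0
Move 6: W@(1,3) -> caps B=0 W=1
Move 7: B@(3,1) -> caps B=0 W=1
Move 8: W@(1,2) -> caps B=0 W=1
Move 9: B@(1,1) -> caps B=0 W=1

Answer: B.W.
.BWW
.B..
.BW.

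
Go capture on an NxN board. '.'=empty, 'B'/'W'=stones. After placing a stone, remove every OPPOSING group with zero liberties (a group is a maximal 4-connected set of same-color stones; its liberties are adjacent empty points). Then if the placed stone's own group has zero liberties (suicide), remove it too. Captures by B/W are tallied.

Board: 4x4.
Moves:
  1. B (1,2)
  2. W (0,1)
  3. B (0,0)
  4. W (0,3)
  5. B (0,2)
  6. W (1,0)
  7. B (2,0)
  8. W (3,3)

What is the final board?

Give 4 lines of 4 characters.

Move 1: B@(1,2) -> caps B=0 W=0
Move 2: W@(0,1) -> caps B=0 W=0
Move 3: B@(0,0) -> caps B=0 W=0
Move 4: W@(0,3) -> caps B=0 W=0
Move 5: B@(0,2) -> caps B=0 W=0
Move 6: W@(1,0) -> caps B=0 W=1
Move 7: B@(2,0) -> caps B=0 W=1
Move 8: W@(3,3) -> caps B=0 W=1

Answer: .WBW
W.B.
B...
...W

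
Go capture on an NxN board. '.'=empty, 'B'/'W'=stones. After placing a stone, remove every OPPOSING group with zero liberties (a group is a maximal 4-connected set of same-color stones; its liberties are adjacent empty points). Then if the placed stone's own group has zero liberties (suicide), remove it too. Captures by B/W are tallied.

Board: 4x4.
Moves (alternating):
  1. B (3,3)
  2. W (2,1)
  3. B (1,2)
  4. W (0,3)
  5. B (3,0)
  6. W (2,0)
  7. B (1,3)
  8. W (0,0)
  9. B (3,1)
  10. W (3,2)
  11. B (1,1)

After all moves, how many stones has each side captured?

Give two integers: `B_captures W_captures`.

Move 1: B@(3,3) -> caps B=0 W=0
Move 2: W@(2,1) -> caps B=0 W=0
Move 3: B@(1,2) -> caps B=0 W=0
Move 4: W@(0,3) -> caps B=0 W=0
Move 5: B@(3,0) -> caps B=0 W=0
Move 6: W@(2,0) -> caps B=0 W=0
Move 7: B@(1,3) -> caps B=0 W=0
Move 8: W@(0,0) -> caps B=0 W=0
Move 9: B@(3,1) -> caps B=0 W=0
Move 10: W@(3,2) -> caps B=0 W=2
Move 11: B@(1,1) -> caps B=0 W=2

Answer: 0 2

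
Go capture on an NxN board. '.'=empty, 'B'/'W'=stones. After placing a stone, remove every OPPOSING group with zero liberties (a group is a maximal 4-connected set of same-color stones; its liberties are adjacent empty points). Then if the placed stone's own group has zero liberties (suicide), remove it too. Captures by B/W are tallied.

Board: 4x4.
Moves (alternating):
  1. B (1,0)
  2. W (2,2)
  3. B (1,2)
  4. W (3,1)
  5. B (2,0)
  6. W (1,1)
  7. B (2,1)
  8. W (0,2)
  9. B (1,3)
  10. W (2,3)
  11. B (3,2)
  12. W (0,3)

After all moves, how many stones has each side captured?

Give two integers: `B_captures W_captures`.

Answer: 0 2

Derivation:
Move 1: B@(1,0) -> caps B=0 W=0
Move 2: W@(2,2) -> caps B=0 W=0
Move 3: B@(1,2) -> caps B=0 W=0
Move 4: W@(3,1) -> caps B=0 W=0
Move 5: B@(2,0) -> caps B=0 W=0
Move 6: W@(1,1) -> caps B=0 W=0
Move 7: B@(2,1) -> caps B=0 W=0
Move 8: W@(0,2) -> caps B=0 W=0
Move 9: B@(1,3) -> caps B=0 W=0
Move 10: W@(2,3) -> caps B=0 W=0
Move 11: B@(3,2) -> caps B=0 W=0
Move 12: W@(0,3) -> caps B=0 W=2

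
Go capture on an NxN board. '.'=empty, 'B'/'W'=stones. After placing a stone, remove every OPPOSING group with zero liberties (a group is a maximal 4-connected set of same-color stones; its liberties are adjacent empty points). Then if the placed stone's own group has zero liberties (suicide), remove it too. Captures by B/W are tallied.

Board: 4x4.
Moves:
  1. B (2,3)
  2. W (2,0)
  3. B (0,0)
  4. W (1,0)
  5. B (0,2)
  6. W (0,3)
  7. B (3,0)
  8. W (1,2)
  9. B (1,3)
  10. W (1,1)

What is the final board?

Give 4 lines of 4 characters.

Answer: B.B.
WWWB
W..B
B...

Derivation:
Move 1: B@(2,3) -> caps B=0 W=0
Move 2: W@(2,0) -> caps B=0 W=0
Move 3: B@(0,0) -> caps B=0 W=0
Move 4: W@(1,0) -> caps B=0 W=0
Move 5: B@(0,2) -> caps B=0 W=0
Move 6: W@(0,3) -> caps B=0 W=0
Move 7: B@(3,0) -> caps B=0 W=0
Move 8: W@(1,2) -> caps B=0 W=0
Move 9: B@(1,3) -> caps B=1 W=0
Move 10: W@(1,1) -> caps B=1 W=0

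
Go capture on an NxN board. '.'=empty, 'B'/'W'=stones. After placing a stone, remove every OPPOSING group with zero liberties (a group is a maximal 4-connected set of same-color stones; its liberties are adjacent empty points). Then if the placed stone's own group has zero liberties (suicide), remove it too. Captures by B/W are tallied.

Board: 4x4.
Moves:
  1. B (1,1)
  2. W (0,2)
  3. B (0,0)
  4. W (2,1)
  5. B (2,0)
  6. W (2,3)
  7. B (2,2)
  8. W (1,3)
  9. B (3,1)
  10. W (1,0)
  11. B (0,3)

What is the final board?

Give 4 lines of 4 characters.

Move 1: B@(1,1) -> caps B=0 W=0
Move 2: W@(0,2) -> caps B=0 W=0
Move 3: B@(0,0) -> caps B=0 W=0
Move 4: W@(2,1) -> caps B=0 W=0
Move 5: B@(2,0) -> caps B=0 W=0
Move 6: W@(2,3) -> caps B=0 W=0
Move 7: B@(2,2) -> caps B=0 W=0
Move 8: W@(1,3) -> caps B=0 W=0
Move 9: B@(3,1) -> caps B=1 W=0
Move 10: W@(1,0) -> caps B=1 W=0
Move 11: B@(0,3) -> caps B=1 W=0

Answer: B.W.
.B.W
B.BW
.B..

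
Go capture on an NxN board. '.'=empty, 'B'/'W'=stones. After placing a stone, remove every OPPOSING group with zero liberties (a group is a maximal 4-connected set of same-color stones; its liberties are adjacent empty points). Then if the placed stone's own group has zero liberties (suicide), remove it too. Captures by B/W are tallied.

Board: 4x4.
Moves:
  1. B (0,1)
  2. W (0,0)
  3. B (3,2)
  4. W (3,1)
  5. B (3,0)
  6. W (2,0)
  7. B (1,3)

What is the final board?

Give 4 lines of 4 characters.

Move 1: B@(0,1) -> caps B=0 W=0
Move 2: W@(0,0) -> caps B=0 W=0
Move 3: B@(3,2) -> caps B=0 W=0
Move 4: W@(3,1) -> caps B=0 W=0
Move 5: B@(3,0) -> caps B=0 W=0
Move 6: W@(2,0) -> caps B=0 W=1
Move 7: B@(1,3) -> caps B=0 W=1

Answer: WB..
...B
W...
.WB.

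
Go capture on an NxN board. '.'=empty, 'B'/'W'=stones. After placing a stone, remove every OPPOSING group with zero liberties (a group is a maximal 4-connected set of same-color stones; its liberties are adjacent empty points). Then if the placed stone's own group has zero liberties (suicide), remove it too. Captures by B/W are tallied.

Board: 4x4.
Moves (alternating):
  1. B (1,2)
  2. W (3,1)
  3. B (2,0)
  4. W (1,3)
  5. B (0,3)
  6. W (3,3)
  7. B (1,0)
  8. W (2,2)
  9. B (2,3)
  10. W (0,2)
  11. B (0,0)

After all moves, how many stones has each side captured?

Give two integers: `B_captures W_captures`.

Move 1: B@(1,2) -> caps B=0 W=0
Move 2: W@(3,1) -> caps B=0 W=0
Move 3: B@(2,0) -> caps B=0 W=0
Move 4: W@(1,3) -> caps B=0 W=0
Move 5: B@(0,3) -> caps B=0 W=0
Move 6: W@(3,3) -> caps B=0 W=0
Move 7: B@(1,0) -> caps B=0 W=0
Move 8: W@(2,2) -> caps B=0 W=0
Move 9: B@(2,3) -> caps B=1 W=0
Move 10: W@(0,2) -> caps B=1 W=0
Move 11: B@(0,0) -> caps B=1 W=0

Answer: 1 0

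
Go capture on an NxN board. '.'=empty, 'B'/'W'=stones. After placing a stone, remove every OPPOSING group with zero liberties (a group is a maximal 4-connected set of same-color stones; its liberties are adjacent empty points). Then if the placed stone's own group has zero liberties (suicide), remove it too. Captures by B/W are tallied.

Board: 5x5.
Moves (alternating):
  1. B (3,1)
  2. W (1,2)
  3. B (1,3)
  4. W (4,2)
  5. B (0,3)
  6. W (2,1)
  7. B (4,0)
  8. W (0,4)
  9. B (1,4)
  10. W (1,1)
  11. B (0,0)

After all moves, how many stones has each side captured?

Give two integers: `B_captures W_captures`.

Answer: 1 0

Derivation:
Move 1: B@(3,1) -> caps B=0 W=0
Move 2: W@(1,2) -> caps B=0 W=0
Move 3: B@(1,3) -> caps B=0 W=0
Move 4: W@(4,2) -> caps B=0 W=0
Move 5: B@(0,3) -> caps B=0 W=0
Move 6: W@(2,1) -> caps B=0 W=0
Move 7: B@(4,0) -> caps B=0 W=0
Move 8: W@(0,4) -> caps B=0 W=0
Move 9: B@(1,4) -> caps B=1 W=0
Move 10: W@(1,1) -> caps B=1 W=0
Move 11: B@(0,0) -> caps B=1 W=0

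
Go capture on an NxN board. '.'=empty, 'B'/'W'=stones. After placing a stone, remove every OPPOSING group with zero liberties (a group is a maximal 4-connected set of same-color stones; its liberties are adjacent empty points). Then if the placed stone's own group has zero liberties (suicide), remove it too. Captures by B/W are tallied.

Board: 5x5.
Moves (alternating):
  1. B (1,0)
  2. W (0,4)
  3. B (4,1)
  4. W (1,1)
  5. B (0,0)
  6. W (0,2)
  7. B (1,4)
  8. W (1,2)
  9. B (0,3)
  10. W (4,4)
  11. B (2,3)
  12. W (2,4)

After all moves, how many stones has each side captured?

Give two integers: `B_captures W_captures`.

Answer: 1 0

Derivation:
Move 1: B@(1,0) -> caps B=0 W=0
Move 2: W@(0,4) -> caps B=0 W=0
Move 3: B@(4,1) -> caps B=0 W=0
Move 4: W@(1,1) -> caps B=0 W=0
Move 5: B@(0,0) -> caps B=0 W=0
Move 6: W@(0,2) -> caps B=0 W=0
Move 7: B@(1,4) -> caps B=0 W=0
Move 8: W@(1,2) -> caps B=0 W=0
Move 9: B@(0,3) -> caps B=1 W=0
Move 10: W@(4,4) -> caps B=1 W=0
Move 11: B@(2,3) -> caps B=1 W=0
Move 12: W@(2,4) -> caps B=1 W=0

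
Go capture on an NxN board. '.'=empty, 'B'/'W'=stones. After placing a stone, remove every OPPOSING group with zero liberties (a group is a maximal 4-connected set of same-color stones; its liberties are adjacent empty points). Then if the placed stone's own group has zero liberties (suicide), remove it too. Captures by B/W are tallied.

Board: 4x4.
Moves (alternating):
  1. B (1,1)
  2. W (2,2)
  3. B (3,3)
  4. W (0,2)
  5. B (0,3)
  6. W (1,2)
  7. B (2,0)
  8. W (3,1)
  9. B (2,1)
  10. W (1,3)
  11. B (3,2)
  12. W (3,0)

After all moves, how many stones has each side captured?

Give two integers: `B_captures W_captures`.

Move 1: B@(1,1) -> caps B=0 W=0
Move 2: W@(2,2) -> caps B=0 W=0
Move 3: B@(3,3) -> caps B=0 W=0
Move 4: W@(0,2) -> caps B=0 W=0
Move 5: B@(0,3) -> caps B=0 W=0
Move 6: W@(1,2) -> caps B=0 W=0
Move 7: B@(2,0) -> caps B=0 W=0
Move 8: W@(3,1) -> caps B=0 W=0
Move 9: B@(2,1) -> caps B=0 W=0
Move 10: W@(1,3) -> caps B=0 W=1
Move 11: B@(3,2) -> caps B=0 W=1
Move 12: W@(3,0) -> caps B=0 W=1

Answer: 0 1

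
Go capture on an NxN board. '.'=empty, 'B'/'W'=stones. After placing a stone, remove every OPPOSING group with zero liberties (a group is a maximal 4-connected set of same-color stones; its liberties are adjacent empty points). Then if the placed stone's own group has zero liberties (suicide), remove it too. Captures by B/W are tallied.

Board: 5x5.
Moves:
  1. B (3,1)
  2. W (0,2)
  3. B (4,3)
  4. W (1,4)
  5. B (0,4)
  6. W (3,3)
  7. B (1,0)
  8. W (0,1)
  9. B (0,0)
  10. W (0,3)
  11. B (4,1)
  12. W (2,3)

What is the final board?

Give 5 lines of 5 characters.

Answer: BWWW.
B...W
...W.
.B.W.
.B.B.

Derivation:
Move 1: B@(3,1) -> caps B=0 W=0
Move 2: W@(0,2) -> caps B=0 W=0
Move 3: B@(4,3) -> caps B=0 W=0
Move 4: W@(1,4) -> caps B=0 W=0
Move 5: B@(0,4) -> caps B=0 W=0
Move 6: W@(3,3) -> caps B=0 W=0
Move 7: B@(1,0) -> caps B=0 W=0
Move 8: W@(0,1) -> caps B=0 W=0
Move 9: B@(0,0) -> caps B=0 W=0
Move 10: W@(0,3) -> caps B=0 W=1
Move 11: B@(4,1) -> caps B=0 W=1
Move 12: W@(2,3) -> caps B=0 W=1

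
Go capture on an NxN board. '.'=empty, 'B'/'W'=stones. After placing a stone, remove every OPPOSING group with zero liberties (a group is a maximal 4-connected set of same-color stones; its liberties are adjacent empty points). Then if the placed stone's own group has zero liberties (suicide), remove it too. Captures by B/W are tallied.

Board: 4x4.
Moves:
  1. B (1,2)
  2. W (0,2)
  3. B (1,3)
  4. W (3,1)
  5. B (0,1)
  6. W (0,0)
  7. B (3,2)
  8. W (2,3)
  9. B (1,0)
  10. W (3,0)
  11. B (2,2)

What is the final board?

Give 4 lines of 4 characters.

Answer: .BW.
B.BB
..BW
WWB.

Derivation:
Move 1: B@(1,2) -> caps B=0 W=0
Move 2: W@(0,2) -> caps B=0 W=0
Move 3: B@(1,3) -> caps B=0 W=0
Move 4: W@(3,1) -> caps B=0 W=0
Move 5: B@(0,1) -> caps B=0 W=0
Move 6: W@(0,0) -> caps B=0 W=0
Move 7: B@(3,2) -> caps B=0 W=0
Move 8: W@(2,3) -> caps B=0 W=0
Move 9: B@(1,0) -> caps B=1 W=0
Move 10: W@(3,0) -> caps B=1 W=0
Move 11: B@(2,2) -> caps B=1 W=0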